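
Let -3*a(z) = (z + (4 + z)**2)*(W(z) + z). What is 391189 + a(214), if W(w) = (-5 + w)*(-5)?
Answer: 13614615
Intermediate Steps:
W(w) = 25 - 5*w
a(z) = -(25 - 4*z)*(z + (4 + z)**2)/3 (a(z) = -(z + (4 + z)**2)*((25 - 5*z) + z)/3 = -(z + (4 + z)**2)*(25 - 4*z)/3 = -(25 - 4*z)*(z + (4 + z)**2)/3)
391189 + a(214) = 391189 + (-400/3 - 161/3*214 + (4/3)*214**3 + (11/3)*214**2) = 391189 + (-400/3 - 34454/3 + (4/3)*9800344 + (11/3)*45796) = 391189 + (-400/3 - 34454/3 + 39201376/3 + 503756/3) = 391189 + 13223426 = 13614615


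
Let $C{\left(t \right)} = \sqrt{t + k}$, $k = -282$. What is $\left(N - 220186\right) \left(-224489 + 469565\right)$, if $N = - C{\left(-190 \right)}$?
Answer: $-53962304136 - 490152 i \sqrt{118} \approx -5.3962 \cdot 10^{10} - 5.3244 \cdot 10^{6} i$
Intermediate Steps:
$C{\left(t \right)} = \sqrt{-282 + t}$ ($C{\left(t \right)} = \sqrt{t - 282} = \sqrt{-282 + t}$)
$N = - 2 i \sqrt{118}$ ($N = - \sqrt{-282 - 190} = - \sqrt{-472} = - 2 i \sqrt{118} \approx - 21.726 i$)
$\left(N - 220186\right) \left(-224489 + 469565\right) = \left(- 2 i \sqrt{118} - 220186\right) \left(-224489 + 469565\right) = \left(-220186 - 2 i \sqrt{118}\right) 245076 = -53962304136 - 490152 i \sqrt{118}$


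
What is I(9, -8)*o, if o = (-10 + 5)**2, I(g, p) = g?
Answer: 225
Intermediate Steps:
o = 25 (o = (-5)**2 = 25)
I(9, -8)*o = 9*25 = 225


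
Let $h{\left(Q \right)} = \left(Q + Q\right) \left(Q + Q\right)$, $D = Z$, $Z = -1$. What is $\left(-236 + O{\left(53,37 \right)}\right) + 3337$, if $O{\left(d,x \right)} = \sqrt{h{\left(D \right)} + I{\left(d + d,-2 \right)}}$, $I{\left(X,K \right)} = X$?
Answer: $3101 + \sqrt{110} \approx 3111.5$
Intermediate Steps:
$D = -1$
$h{\left(Q \right)} = 4 Q^{2}$ ($h{\left(Q \right)} = 2 Q 2 Q = 4 Q^{2}$)
$O{\left(d,x \right)} = \sqrt{4 + 2 d}$ ($O{\left(d,x \right)} = \sqrt{4 \left(-1\right)^{2} + \left(d + d\right)} = \sqrt{4 \cdot 1 + 2 d} = \sqrt{4 + 2 d}$)
$\left(-236 + O{\left(53,37 \right)}\right) + 3337 = \left(-236 + \sqrt{4 + 2 \cdot 53}\right) + 3337 = \left(-236 + \sqrt{4 + 106}\right) + 3337 = \left(-236 + \sqrt{110}\right) + 3337 = 3101 + \sqrt{110}$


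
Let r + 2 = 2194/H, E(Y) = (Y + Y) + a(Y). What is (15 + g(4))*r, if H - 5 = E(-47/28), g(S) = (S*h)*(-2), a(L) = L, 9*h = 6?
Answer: -593862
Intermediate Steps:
h = ⅔ (h = (⅑)*6 = ⅔ ≈ 0.66667)
g(S) = -4*S/3 (g(S) = (S*(⅔))*(-2) = (2*S/3)*(-2) = -4*S/3)
E(Y) = 3*Y (E(Y) = (Y + Y) + Y = 2*Y + Y = 3*Y)
H = -1/28 (H = 5 + 3*(-47/28) = 5 - 141/28 = -1/28 ≈ -0.035714)
r = -61434 (r = -2 + 2194/(-1/28) = -2 + 2194*(-28) = -2 - 61432 = -61434)
(15 + g(4))*r = (15 - 4/3*4)*(-61434) = (15 - 16/3)*(-61434) = (29/3)*(-61434) = -593862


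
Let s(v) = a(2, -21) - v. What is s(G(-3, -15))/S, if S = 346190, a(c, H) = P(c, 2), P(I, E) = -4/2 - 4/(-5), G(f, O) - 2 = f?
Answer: -1/1730950 ≈ -5.7772e-7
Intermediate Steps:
G(f, O) = 2 + f
P(I, E) = -6/5 (P(I, E) = -4*1/2 - 4*(-1/5) = -2 + 4/5 = -6/5)
a(c, H) = -6/5
s(v) = -6/5 - v
s(G(-3, -15))/S = (-6/5 - (2 - 3))/346190 = (-6/5 - 1*(-1))*(1/346190) = (-6/5 + 1)*(1/346190) = -1/5*1/346190 = -1/1730950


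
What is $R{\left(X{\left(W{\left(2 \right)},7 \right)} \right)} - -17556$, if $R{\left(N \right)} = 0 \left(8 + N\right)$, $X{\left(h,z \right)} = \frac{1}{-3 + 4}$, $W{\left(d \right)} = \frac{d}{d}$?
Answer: $17556$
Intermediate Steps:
$W{\left(d \right)} = 1$
$X{\left(h,z \right)} = 1$ ($X{\left(h,z \right)} = 1^{-1} = 1$)
$R{\left(N \right)} = 0$
$R{\left(X{\left(W{\left(2 \right)},7 \right)} \right)} - -17556 = 0 - -17556 = 0 + 17556 = 17556$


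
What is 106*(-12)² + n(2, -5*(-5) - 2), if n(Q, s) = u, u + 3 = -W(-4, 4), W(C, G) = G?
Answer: 15257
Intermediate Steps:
u = -7 (u = -3 - 1*4 = -3 - 4 = -7)
n(Q, s) = -7
106*(-12)² + n(2, -5*(-5) - 2) = 106*(-12)² - 7 = 106*144 - 7 = 15264 - 7 = 15257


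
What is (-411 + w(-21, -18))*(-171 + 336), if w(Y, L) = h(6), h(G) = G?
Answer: -66825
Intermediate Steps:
w(Y, L) = 6
(-411 + w(-21, -18))*(-171 + 336) = (-411 + 6)*(-171 + 336) = -405*165 = -66825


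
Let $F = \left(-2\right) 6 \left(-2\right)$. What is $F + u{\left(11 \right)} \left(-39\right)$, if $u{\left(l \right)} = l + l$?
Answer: $-834$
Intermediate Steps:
$F = 24$ ($F = \left(-12\right) \left(-2\right) = 24$)
$u{\left(l \right)} = 2 l$
$F + u{\left(11 \right)} \left(-39\right) = 24 + 2 \cdot 11 \left(-39\right) = 24 + 22 \left(-39\right) = 24 - 858 = -834$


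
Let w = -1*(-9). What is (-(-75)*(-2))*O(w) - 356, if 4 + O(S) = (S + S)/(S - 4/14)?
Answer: -4016/61 ≈ -65.836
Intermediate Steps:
w = 9
O(S) = -4 + 2*S/(-2/7 + S) (O(S) = -4 + (S + S)/(S - 4/14) = -4 + (2*S)/(S - 4*1/14) = -4 + (2*S)/(S - 2/7) = -4 + (2*S)/(-2/7 + S) = -4 + 2*S/(-2/7 + S))
(-(-75)*(-2))*O(w) - 356 = (-(-75)*(-2))*(2*(4 - 7*9)/(-2 + 7*9)) - 356 = (-1*150)*(2*(4 - 63)/(-2 + 63)) - 356 = -300*(-59)/61 - 356 = -150*(-118/61) - 356 = 17700/61 - 356 = -4016/61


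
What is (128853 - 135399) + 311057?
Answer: 304511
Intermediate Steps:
(128853 - 135399) + 311057 = -6546 + 311057 = 304511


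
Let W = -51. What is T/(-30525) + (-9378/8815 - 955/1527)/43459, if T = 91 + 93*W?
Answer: 181375551340771/1190434476627825 ≈ 0.15236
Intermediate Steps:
T = -4652 (T = 91 + 93*(-51) = 91 - 4743 = -4652)
T/(-30525) + (-9378/8815 - 955/1527)/43459 = -4652/(-30525) + (-9378/8815 - 955/1527)/43459 = -4652*(-1/30525) + (-9378*1/8815 - 955*1/1527)*(1/43459) = 4652/30525 + (-9378/8815 - 955/1527)*(1/43459) = 4652/30525 - 22738531/13460505*1/43459 = 4652/30525 - 22738531/584980086795 = 181375551340771/1190434476627825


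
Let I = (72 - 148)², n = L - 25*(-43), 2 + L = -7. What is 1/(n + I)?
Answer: 1/6842 ≈ 0.00014616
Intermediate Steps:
L = -9 (L = -2 - 7 = -9)
n = 1066 (n = -9 - 25*(-43) = -9 + 1075 = 1066)
I = 5776 (I = (-76)² = 5776)
1/(n + I) = 1/(1066 + 5776) = 1/6842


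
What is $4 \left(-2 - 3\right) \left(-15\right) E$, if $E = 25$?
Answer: $7500$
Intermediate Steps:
$4 \left(-2 - 3\right) \left(-15\right) E = 4 \left(-2 - 3\right) \left(-15\right) 25 = 4 \left(-5\right) \left(-15\right) 25 = \left(-20\right) \left(-15\right) 25 = 300 \cdot 25 = 7500$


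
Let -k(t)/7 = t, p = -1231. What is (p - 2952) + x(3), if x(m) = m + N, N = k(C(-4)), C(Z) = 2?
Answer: -4194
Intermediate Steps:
k(t) = -7*t
N = -14 (N = -7*2 = -14)
x(m) = -14 + m (x(m) = m - 14 = -14 + m)
(p - 2952) + x(3) = (-1231 - 2952) + (-14 + 3) = -4183 - 11 = -4194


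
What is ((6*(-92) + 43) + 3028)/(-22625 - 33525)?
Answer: -2519/56150 ≈ -0.044862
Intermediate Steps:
((6*(-92) + 43) + 3028)/(-22625 - 33525) = ((-552 + 43) + 3028)/(-56150) = (-509 + 3028)*(-1/56150) = 2519*(-1/56150) = -2519/56150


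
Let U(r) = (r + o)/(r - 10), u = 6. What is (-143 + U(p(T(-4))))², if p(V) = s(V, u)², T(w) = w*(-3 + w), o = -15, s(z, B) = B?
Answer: 13667809/676 ≈ 20219.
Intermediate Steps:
p(V) = 36 (p(V) = 6² = 36)
U(r) = (-15 + r)/(-10 + r) (U(r) = (r - 15)/(r - 10) = (-15 + r)/(-10 + r))
(-143 + U(p(T(-4))))² = (-143 + (-15 + 36)/(-10 + 36))² = (-143 + 21/26)² = (-3697/26)² = 13667809/676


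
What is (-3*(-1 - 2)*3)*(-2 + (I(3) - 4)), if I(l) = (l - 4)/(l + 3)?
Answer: -333/2 ≈ -166.50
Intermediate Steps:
I(l) = (-4 + l)/(3 + l)
(-3*(-1 - 2)*3)*(-2 + (I(3) - 4)) = (-3*(-1 - 2)*3)*(-2 + ((-4 + 3)/(3 + 3) - 4)) = (-3*(-3)*3)*(-2 + (-1/6 - 4)) = (9*3)*(-2 + ((⅙)*(-1) - 4)) = 27*(-2 + (-⅙ - 4)) = 27*(-2 - 25/6) = 27*(-37/6) = -333/2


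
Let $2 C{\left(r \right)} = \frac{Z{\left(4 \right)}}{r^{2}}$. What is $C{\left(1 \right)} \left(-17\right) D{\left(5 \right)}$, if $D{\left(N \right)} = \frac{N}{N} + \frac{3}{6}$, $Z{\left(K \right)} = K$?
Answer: $-51$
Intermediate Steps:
$D{\left(N \right)} = \frac{3}{2}$ ($D{\left(N \right)} = 1 + 3 \cdot \frac{1}{6} = 1 + \frac{1}{2} = \frac{3}{2}$)
$C{\left(r \right)} = \frac{2}{r^{2}}$ ($C{\left(r \right)} = \frac{4 \frac{1}{r^{2}}}{2} = \frac{2}{r^{2}}$)
$C{\left(1 \right)} \left(-17\right) D{\left(5 \right)} = 2 \cdot 1^{-2} \left(-17\right) \frac{3}{2} = 2 \cdot 1 \left(-17\right) \frac{3}{2} = 2 \left(-17\right) \frac{3}{2} = \left(-34\right) \frac{3}{2} = -51$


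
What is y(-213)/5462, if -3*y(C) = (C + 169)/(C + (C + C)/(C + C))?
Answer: -11/868458 ≈ -1.2666e-5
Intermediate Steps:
y(C) = -(169 + C)/(3*(1 + C)) (y(C) = -(C + 169)/(3*(C + (C + C)/(C + C))) = -(169 + C)/(3*(C + (2*C)/((2*C)))) = -(169 + C)/(3*(C + (2*C)*(1/(2*C)))) = -(169 + C)/(3*(C + 1)) = -(169 + C)/(3*(1 + C)))
y(-213)/5462 = ((-169 - 1*(-213))/(3*(1 - 213)))/5462 = ((⅓)*(-169 + 213)/(-212))*(1/5462) = ((⅓)*(-1/212)*44)*(1/5462) = -11/159*1/5462 = -11/868458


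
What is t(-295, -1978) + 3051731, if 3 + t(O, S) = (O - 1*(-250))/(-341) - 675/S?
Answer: 2058384751729/674498 ≈ 3.0517e+6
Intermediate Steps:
t(O, S) = -1273/341 - 675/S - O/341 (t(O, S) = -3 + ((O - 1*(-250))/(-341) - 675/S) = -3 + ((O + 250)*(-1/341) - 675/S) = -3 + ((250 + O)*(-1/341) - 675/S) = -3 + ((-250/341 - O/341) - 675/S) = -3 + (-250/341 - 675/S - O/341) = -1273/341 - 675/S - O/341)
t(-295, -1978) + 3051731 = (1/341)*(-230175 - 1*(-1978)*(1273 - 295))/(-1978) + 3051731 = (1/341)*(-1/1978)*(-230175 - 1*(-1978)*978) + 3051731 = (1/341)*(-1/1978)*(-230175 + 1934484) + 3051731 = (1/341)*(-1/1978)*1704309 + 3051731 = -1704309/674498 + 3051731 = 2058384751729/674498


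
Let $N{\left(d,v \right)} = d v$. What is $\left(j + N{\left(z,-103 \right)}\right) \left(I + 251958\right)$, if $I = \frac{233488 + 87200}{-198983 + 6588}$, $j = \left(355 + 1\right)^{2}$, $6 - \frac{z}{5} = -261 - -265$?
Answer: $\frac{870516541169676}{27485} \approx 3.1672 \cdot 10^{10}$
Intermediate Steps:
$z = 10$ ($z = 30 - 5 \left(-261 - -265\right) = 30 - 5 \left(-261 + 265\right) = 30 - 20 = 10$)
$j = 126736$ ($j = 356^{2} = 126736$)
$I = - \frac{320688}{192395}$ ($I = \frac{320688}{-192395} = 320688 \left(- \frac{1}{192395}\right) = - \frac{320688}{192395} \approx -1.6668$)
$\left(j + N{\left(z,-103 \right)}\right) \left(I + 251958\right) = \left(126736 + 10 \left(-103\right)\right) \left(- \frac{320688}{192395} + 251958\right) = \left(126736 - 1030\right) \frac{48475138722}{192395} = 125706 \cdot \frac{48475138722}{192395} = \frac{870516541169676}{27485}$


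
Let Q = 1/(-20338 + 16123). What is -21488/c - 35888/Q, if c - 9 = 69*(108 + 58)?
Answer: 1733984145472/11463 ≈ 1.5127e+8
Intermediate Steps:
Q = -1/4215 (Q = 1/(-4215) = -1/4215 ≈ -0.00023725)
c = 11463 (c = 9 + 69*(108 + 58) = 9 + 69*166 = 9 + 11454 = 11463)
-21488/c - 35888/Q = -21488/11463 - 35888/(-1/4215) = -21488*1/11463 - 35888*(-4215) = -21488/11463 + 151267920 = 1733984145472/11463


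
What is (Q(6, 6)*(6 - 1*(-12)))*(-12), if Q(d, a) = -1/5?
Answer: 216/5 ≈ 43.200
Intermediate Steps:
Q(d, a) = -⅕ (Q(d, a) = -1*⅕ = -⅕)
(Q(6, 6)*(6 - 1*(-12)))*(-12) = -(6 - 1*(-12))/5*(-12) = -(6 + 12)/5*(-12) = -⅕*18*(-12) = -18/5*(-12) = 216/5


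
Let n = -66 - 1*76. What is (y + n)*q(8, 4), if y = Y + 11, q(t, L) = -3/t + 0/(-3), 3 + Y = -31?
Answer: 495/8 ≈ 61.875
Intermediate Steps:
Y = -34 (Y = -3 - 31 = -34)
n = -142 (n = -66 - 76 = -142)
q(t, L) = -3/t (q(t, L) = -3/t + 0*(-⅓) = -3/t + 0 = -3/t)
y = -23 (y = -34 + 11 = -23)
(y + n)*q(8, 4) = (-23 - 142)*(-3/8) = -(-495)/8 = -165*(-3/8) = 495/8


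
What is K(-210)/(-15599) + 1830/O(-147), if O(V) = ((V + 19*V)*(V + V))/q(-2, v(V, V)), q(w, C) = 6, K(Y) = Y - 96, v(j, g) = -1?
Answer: 2420951/74906398 ≈ 0.032320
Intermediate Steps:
K(Y) = -96 + Y
O(V) = 20*V²/3 (O(V) = ((V + 19*V)*(V + V))/6 = ((20*V)*(2*V))*(⅙) = (40*V²)*(⅙) = 20*V²/3)
K(-210)/(-15599) + 1830/O(-147) = (-96 - 210)/(-15599) + 1830/(((20/3)*(-147)²)) = -306*(-1/15599) + 1830/(((20/3)*21609)) = 306/15599 + 1830/144060 = 306/15599 + 1830*(1/144060) = 306/15599 + 61/4802 = 2420951/74906398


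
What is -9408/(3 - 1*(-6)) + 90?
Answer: -2866/3 ≈ -955.33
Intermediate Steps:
-9408/(3 - 1*(-6)) + 90 = -9408/(3 + 6) + 90 = -9408/9 + 90 = -64*49/3 + 90 = -3136/3 + 90 = -2866/3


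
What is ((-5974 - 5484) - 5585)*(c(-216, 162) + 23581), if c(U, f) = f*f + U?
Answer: -845486187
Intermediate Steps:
c(U, f) = U + f² (c(U, f) = f² + U = U + f²)
((-5974 - 5484) - 5585)*(c(-216, 162) + 23581) = ((-5974 - 5484) - 5585)*((-216 + 162²) + 23581) = (-11458 - 5585)*((-216 + 26244) + 23581) = -17043*(26028 + 23581) = -17043*49609 = -845486187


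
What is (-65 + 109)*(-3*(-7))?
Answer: 924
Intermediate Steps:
(-65 + 109)*(-3*(-7)) = 44*21 = 924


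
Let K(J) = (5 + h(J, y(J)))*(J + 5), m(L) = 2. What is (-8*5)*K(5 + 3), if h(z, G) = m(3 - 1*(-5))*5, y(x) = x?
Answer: -7800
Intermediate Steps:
h(z, G) = 10 (h(z, G) = 2*5 = 10)
K(J) = 75 + 15*J (K(J) = (5 + 10)*(J + 5) = 15*(5 + J) = 75 + 15*J)
(-8*5)*K(5 + 3) = (-8*5)*(75 + 15*(5 + 3)) = -40*(75 + 15*8) = -40*(75 + 120) = -40*195 = -7800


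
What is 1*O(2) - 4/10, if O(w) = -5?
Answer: -27/5 ≈ -5.4000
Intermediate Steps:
1*O(2) - 4/10 = 1*(-5) - 4/10 = -5 - 4*1/10 = -5 - 2/5 = -27/5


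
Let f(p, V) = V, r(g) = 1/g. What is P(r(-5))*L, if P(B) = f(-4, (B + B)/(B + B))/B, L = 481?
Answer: -2405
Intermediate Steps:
P(B) = 1/B (P(B) = ((B + B)/(B + B))/B = ((2*B)/((2*B)))/B = ((2*B)*(1/(2*B)))/B = 1/B)
P(r(-5))*L = 481/1/(-5) = 481/(-⅕) = -5*481 = -2405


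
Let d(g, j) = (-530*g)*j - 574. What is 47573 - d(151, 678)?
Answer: 54308487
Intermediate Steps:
d(g, j) = -574 - 530*g*j (d(g, j) = -530*g*j - 574 = -574 - 530*g*j)
47573 - d(151, 678) = 47573 - (-574 - 530*151*678) = 47573 - (-574 - 54260340) = 47573 - 1*(-54260914) = 47573 + 54260914 = 54308487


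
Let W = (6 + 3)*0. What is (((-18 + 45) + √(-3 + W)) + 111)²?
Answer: (138 + I*√3)² ≈ 19041.0 + 478.0*I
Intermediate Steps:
W = 0 (W = 9*0 = 0)
(((-18 + 45) + √(-3 + W)) + 111)² = (((-18 + 45) + √(-3 + 0)) + 111)² = ((27 + √(-3)) + 111)² = ((27 + I*√3) + 111)² = (138 + I*√3)²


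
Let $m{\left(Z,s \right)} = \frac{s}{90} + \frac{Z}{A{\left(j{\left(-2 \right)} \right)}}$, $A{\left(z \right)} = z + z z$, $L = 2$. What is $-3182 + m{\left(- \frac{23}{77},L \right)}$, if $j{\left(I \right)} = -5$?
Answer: $- \frac{44102419}{13860} \approx -3182.0$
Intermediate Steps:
$A{\left(z \right)} = z + z^{2}$
$m{\left(Z,s \right)} = \frac{Z}{20} + \frac{s}{90}$ ($m{\left(Z,s \right)} = \frac{s}{90} + \frac{Z}{\left(-5\right) \left(1 - 5\right)} = s \frac{1}{90} + \frac{Z}{\left(-5\right) \left(-4\right)} = \frac{s}{90} + \frac{Z}{20} = \frac{Z}{20} + \frac{s}{90}$)
$-3182 + m{\left(- \frac{23}{77},L \right)} = -3182 + \left(\frac{\left(-23\right) \frac{1}{77}}{20} + \frac{1}{90} \cdot 2\right) = -3182 + \left(\frac{\left(-23\right) \frac{1}{77}}{20} + \frac{1}{45}\right) = -3182 + \left(\frac{1}{20} \left(- \frac{23}{77}\right) + \frac{1}{45}\right) = -3182 + \left(- \frac{23}{1540} + \frac{1}{45}\right) = -3182 + \frac{101}{13860} = - \frac{44102419}{13860}$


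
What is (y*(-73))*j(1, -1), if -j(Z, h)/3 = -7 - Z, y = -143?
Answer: 250536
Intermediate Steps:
j(Z, h) = 21 + 3*Z (j(Z, h) = -3*(-7 - Z) = 21 + 3*Z)
(y*(-73))*j(1, -1) = (-143*(-73))*(21 + 3*1) = 10439*(21 + 3) = 10439*24 = 250536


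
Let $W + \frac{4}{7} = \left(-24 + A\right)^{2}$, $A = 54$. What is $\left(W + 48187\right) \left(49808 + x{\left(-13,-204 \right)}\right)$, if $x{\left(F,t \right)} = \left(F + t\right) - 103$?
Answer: $\frac{17004324240}{7} \approx 2.4292 \cdot 10^{9}$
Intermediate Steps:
$x{\left(F,t \right)} = -103 + F + t$
$W = \frac{6296}{7}$ ($W = - \frac{4}{7} + \left(-24 + 54\right)^{2} = - \frac{4}{7} + 30^{2} = - \frac{4}{7} + 900 = \frac{6296}{7} \approx 899.43$)
$\left(W + 48187\right) \left(49808 + x{\left(-13,-204 \right)}\right) = \left(\frac{6296}{7} + 48187\right) \left(49808 - 320\right) = \frac{343605 \left(49808 - 320\right)}{7} = \frac{343605}{7} \cdot 49488 = \frac{17004324240}{7}$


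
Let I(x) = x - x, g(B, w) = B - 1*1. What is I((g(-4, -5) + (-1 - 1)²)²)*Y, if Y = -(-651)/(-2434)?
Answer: 0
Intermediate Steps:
g(B, w) = -1 + B (g(B, w) = B - 1 = -1 + B)
I(x) = 0
Y = -651/2434 (Y = -(-651)*(-1)/2434 = -1*651/2434 = -651/2434 ≈ -0.26746)
I((g(-4, -5) + (-1 - 1)²)²)*Y = 0*(-651/2434) = 0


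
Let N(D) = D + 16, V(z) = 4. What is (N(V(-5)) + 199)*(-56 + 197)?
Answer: 30879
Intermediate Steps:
N(D) = 16 + D
(N(V(-5)) + 199)*(-56 + 197) = ((16 + 4) + 199)*(-56 + 197) = (20 + 199)*141 = 219*141 = 30879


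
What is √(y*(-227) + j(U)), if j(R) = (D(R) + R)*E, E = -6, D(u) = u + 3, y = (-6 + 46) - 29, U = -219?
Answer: √113 ≈ 10.630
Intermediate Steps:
y = 11 (y = 40 - 29 = 11)
D(u) = 3 + u
j(R) = -18 - 12*R (j(R) = ((3 + R) + R)*(-6) = (3 + 2*R)*(-6) = -18 - 12*R)
√(y*(-227) + j(U)) = √(11*(-227) + (-18 - 12*(-219))) = √(-2497 + (-18 + 2628)) = √(-2497 + 2610) = √113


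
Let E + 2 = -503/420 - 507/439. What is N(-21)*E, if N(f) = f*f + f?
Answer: -802517/439 ≈ -1828.1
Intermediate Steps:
N(f) = f + f² (N(f) = f² + f = f + f²)
E = -802517/184380 (E = -2 + (-503/420 - 507/439) = -2 - 433757/184380 = -802517/184380 ≈ -4.3525)
N(-21)*E = -21*(1 - 21)*(-802517/184380) = -21*(-20)*(-802517/184380) = 420*(-802517/184380) = -802517/439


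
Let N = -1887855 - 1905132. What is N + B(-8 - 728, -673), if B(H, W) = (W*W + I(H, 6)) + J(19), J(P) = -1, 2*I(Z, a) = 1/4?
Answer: -26720471/8 ≈ -3.3401e+6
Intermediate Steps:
I(Z, a) = 1/8 (I(Z, a) = (1/4)/2 = (1*(1/4))/2 = (1/2)*(1/4) = 1/8)
B(H, W) = -7/8 + W**2 (B(H, W) = (W*W + 1/8) - 1 = (W**2 + 1/8) - 1 = (1/8 + W**2) - 1 = -7/8 + W**2)
N = -3792987
N + B(-8 - 728, -673) = -3792987 + (-7/8 + (-673)**2) = -3792987 + (-7/8 + 452929) = -3792987 + 3623425/8 = -26720471/8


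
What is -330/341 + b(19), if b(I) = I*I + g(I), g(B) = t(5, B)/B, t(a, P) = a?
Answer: 212214/589 ≈ 360.30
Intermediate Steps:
g(B) = 5/B
b(I) = I² + 5/I (b(I) = I*I + 5/I = I² + 5/I)
-330/341 + b(19) = -330/341 + (5 + 19³)/19 = (1/341)*(-330) + (5 + 6859)/19 = -30/31 + (1/19)*6864 = -30/31 + 6864/19 = 212214/589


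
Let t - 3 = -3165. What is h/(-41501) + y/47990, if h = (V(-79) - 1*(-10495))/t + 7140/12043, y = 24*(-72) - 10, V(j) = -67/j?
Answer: -54148127417882123/1497866001737647215 ≈ -0.036150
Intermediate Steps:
y = -1738 (y = -1728 - 10 = -1738)
t = -3162 (t = 3 - 3165 = -3162)
h = -4101080338/1504158657 (h = (-67/(-79) - 1*(-10495))/(-3162) + 7140/12043 = (-67*(-1/79) + 10495)*(-1/3162) + 7140*(1/12043) = (67/79 + 10495)*(-1/3162) + 7140/12043 = (829172/79)*(-1/3162) + 7140/12043 = -414586/124899 + 7140/12043 = -4101080338/1504158657 ≈ -2.7265)
h/(-41501) + y/47990 = -4101080338/1504158657/(-41501) - 1738/47990 = -4101080338/1504158657*(-1/41501) - 1738*1/47990 = 4101080338/62424088424157 - 869/23995 = -54148127417882123/1497866001737647215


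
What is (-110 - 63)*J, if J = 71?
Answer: -12283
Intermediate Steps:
(-110 - 63)*J = (-110 - 63)*71 = -173*71 = -12283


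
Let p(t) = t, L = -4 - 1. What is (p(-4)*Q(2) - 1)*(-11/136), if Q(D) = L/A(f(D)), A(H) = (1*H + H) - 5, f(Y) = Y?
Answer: 231/136 ≈ 1.6985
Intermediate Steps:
A(H) = -5 + 2*H (A(H) = (H + H) - 5 = 2*H - 5 = -5 + 2*H)
L = -5
Q(D) = -5/(-5 + 2*D)
(p(-4)*Q(2) - 1)*(-11/136) = (-(-20)/(-5 + 2*2) - 1)*(-11/136) = (-(-20)/(-5 + 4) - 1)*(-11*1/136) = (-(-20)/(-1) - 1)*(-11/136) = (-(-20)*(-1) - 1)*(-11/136) = (-4*5 - 1)*(-11/136) = (-20 - 1)*(-11/136) = -21*(-11/136) = 231/136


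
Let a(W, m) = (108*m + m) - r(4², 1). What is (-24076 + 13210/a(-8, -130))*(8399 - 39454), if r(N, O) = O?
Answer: 10595786067330/14171 ≈ 7.4771e+8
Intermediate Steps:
a(W, m) = -1 + 109*m (a(W, m) = (108*m + m) - 1*1 = 109*m - 1 = -1 + 109*m)
(-24076 + 13210/a(-8, -130))*(8399 - 39454) = (-24076 + 13210/(-1 + 109*(-130)))*(8399 - 39454) = (-24076 + 13210/(-1 - 14170))*(-31055) = (-24076 + 13210/(-14171))*(-31055) = (-24076 + 13210*(-1/14171))*(-31055) = (-24076 - 13210/14171)*(-31055) = -341194206/14171*(-31055) = 10595786067330/14171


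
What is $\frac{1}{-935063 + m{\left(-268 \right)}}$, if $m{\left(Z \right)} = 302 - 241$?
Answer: $- \frac{1}{935002} \approx -1.0695 \cdot 10^{-6}$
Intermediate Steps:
$m{\left(Z \right)} = 61$ ($m{\left(Z \right)} = 302 - 241 = 61$)
$\frac{1}{-935063 + m{\left(-268 \right)}} = \frac{1}{-935063 + 61} = \frac{1}{-935002} = - \frac{1}{935002}$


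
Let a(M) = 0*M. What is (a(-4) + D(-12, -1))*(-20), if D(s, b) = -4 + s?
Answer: 320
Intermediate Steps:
a(M) = 0
(a(-4) + D(-12, -1))*(-20) = (0 + (-4 - 12))*(-20) = (0 - 16)*(-20) = -16*(-20) = 320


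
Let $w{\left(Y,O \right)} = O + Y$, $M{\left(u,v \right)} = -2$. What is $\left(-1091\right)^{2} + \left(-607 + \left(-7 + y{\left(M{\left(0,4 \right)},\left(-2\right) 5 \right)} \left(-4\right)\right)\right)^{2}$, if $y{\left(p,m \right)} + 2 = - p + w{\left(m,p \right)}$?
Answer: $1510637$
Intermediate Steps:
$y{\left(p,m \right)} = -2 + m$ ($y{\left(p,m \right)} = -2 + \left(- p + \left(p + m\right)\right) = -2 + \left(- p + \left(m + p\right)\right) = -2 + m$)
$\left(-1091\right)^{2} + \left(-607 + \left(-7 + y{\left(M{\left(0,4 \right)},\left(-2\right) 5 \right)} \left(-4\right)\right)\right)^{2} = \left(-1091\right)^{2} + \left(-607 - \left(7 - \left(-2 - 10\right) \left(-4\right)\right)\right)^{2} = 1190281 + \left(-607 - \left(7 - \left(-2 - 10\right) \left(-4\right)\right)\right)^{2} = 1190281 + \left(-607 - -41\right)^{2} = 1190281 + \left(-607 + \left(-7 + 48\right)\right)^{2} = 1190281 + \left(-607 + 41\right)^{2} = 1190281 + \left(-566\right)^{2} = 1190281 + 320356 = 1510637$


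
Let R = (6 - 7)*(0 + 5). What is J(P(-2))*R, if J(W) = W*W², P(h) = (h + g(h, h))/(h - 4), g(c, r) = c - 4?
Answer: -320/27 ≈ -11.852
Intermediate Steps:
g(c, r) = -4 + c
P(h) = (-4 + 2*h)/(-4 + h) (P(h) = (h + (-4 + h))/(h - 4) = (-4 + 2*h)/(-4 + h))
R = -5 (R = -1*5 = -5)
J(W) = W³
J(P(-2))*R = (2*(-2 - 2)/(-4 - 2))³*(-5) = (2*(-4)/(-6))³*(-5) = (2*(-⅙)*(-4))³*(-5) = (4/3)³*(-5) = (64/27)*(-5) = -320/27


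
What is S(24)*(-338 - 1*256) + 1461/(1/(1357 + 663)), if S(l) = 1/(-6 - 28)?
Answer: 50171037/17 ≈ 2.9512e+6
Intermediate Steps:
S(l) = -1/34 (S(l) = 1/(-34) = -1/34)
S(24)*(-338 - 1*256) + 1461/(1/(1357 + 663)) = -(-338 - 1*256)/34 + 1461/(1/(1357 + 663)) = -(-338 - 256)/34 + 1461/(1/2020) = -1/34*(-594) + 1461/(1/2020) = 297/17 + 1461*2020 = 297/17 + 2951220 = 50171037/17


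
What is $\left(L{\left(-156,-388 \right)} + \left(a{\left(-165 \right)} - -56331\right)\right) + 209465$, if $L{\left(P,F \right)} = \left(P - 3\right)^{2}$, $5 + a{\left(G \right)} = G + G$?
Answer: $290742$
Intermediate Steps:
$a{\left(G \right)} = -5 + 2 G$ ($a{\left(G \right)} = -5 + \left(G + G\right) = -5 + 2 G$)
$L{\left(P,F \right)} = \left(-3 + P\right)^{2}$
$\left(L{\left(-156,-388 \right)} + \left(a{\left(-165 \right)} - -56331\right)\right) + 209465 = \left(\left(-3 - 156\right)^{2} + \left(\left(-5 + 2 \left(-165\right)\right) - -56331\right)\right) + 209465 = \left(\left(-159\right)^{2} + \left(\left(-5 - 330\right) + 56331\right)\right) + 209465 = \left(25281 + \left(-335 + 56331\right)\right) + 209465 = \left(25281 + 55996\right) + 209465 = 81277 + 209465 = 290742$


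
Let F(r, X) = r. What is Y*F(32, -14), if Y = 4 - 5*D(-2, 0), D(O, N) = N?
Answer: 128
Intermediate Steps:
Y = 4 (Y = 4 - 5*0 = 4 + 0 = 4)
Y*F(32, -14) = 4*32 = 128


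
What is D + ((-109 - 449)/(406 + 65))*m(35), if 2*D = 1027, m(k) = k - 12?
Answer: 152683/314 ≈ 486.25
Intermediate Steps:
m(k) = -12 + k
D = 1027/2 (D = (½)*1027 = 1027/2 ≈ 513.50)
D + ((-109 - 449)/(406 + 65))*m(35) = 1027/2 + ((-109 - 449)/(406 + 65))*(-12 + 35) = 1027/2 - 558/471*23 = 1027/2 - 558*1/471*23 = 1027/2 - 186/157*23 = 1027/2 - 4278/157 = 152683/314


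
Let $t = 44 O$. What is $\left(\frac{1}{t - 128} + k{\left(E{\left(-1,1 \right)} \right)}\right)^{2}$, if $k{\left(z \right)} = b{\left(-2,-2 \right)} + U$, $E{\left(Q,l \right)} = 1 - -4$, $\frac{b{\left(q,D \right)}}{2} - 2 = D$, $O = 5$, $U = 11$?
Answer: $\frac{1026169}{8464} \approx 121.24$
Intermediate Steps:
$b{\left(q,D \right)} = 4 + 2 D$
$t = 220$ ($t = 44 \cdot 5 = 220$)
$E{\left(Q,l \right)} = 5$ ($E{\left(Q,l \right)} = 1 + 4 = 5$)
$k{\left(z \right)} = 11$ ($k{\left(z \right)} = \left(4 + 2 \left(-2\right)\right) + 11 = \left(4 - 4\right) + 11 = 0 + 11 = 11$)
$\left(\frac{1}{t - 128} + k{\left(E{\left(-1,1 \right)} \right)}\right)^{2} = \left(\frac{1}{220 - 128} + 11\right)^{2} = \left(\frac{1}{92} + 11\right)^{2} = \left(\frac{1013}{92}\right)^{2} = \frac{1026169}{8464}$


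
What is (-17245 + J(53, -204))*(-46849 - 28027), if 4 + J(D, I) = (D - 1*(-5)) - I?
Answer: 1271918612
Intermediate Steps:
J(D, I) = 1 + D - I (J(D, I) = -4 + ((D - 1*(-5)) - I) = -4 + ((D + 5) - I) = -4 + ((5 + D) - I) = -4 + (5 + D - I) = 1 + D - I)
(-17245 + J(53, -204))*(-46849 - 28027) = (-17245 + (1 + 53 - 1*(-204)))*(-46849 - 28027) = (-17245 + (1 + 53 + 204))*(-74876) = (-17245 + 258)*(-74876) = -16987*(-74876) = 1271918612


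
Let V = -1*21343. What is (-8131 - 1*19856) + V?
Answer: -49330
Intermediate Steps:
V = -21343
(-8131 - 1*19856) + V = (-8131 - 1*19856) - 21343 = (-8131 - 19856) - 21343 = -27987 - 21343 = -49330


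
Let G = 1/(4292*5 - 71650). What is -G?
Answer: 1/50190 ≈ 1.9924e-5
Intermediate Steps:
G = -1/50190 (G = 1/(21460 - 71650) = 1/(-50190) = -1/50190 ≈ -1.9924e-5)
-G = -1*(-1/50190) = 1/50190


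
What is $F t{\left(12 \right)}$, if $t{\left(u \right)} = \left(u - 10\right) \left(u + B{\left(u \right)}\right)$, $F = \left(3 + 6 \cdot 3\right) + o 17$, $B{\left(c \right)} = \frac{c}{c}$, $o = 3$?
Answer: $1872$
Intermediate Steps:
$B{\left(c \right)} = 1$
$F = 72$ ($F = \left(3 + 6 \cdot 3\right) + 3 \cdot 17 = \left(3 + 18\right) + 51 = 21 + 51 = 72$)
$t{\left(u \right)} = \left(1 + u\right) \left(-10 + u\right)$ ($t{\left(u \right)} = \left(u - 10\right) \left(u + 1\right) = \left(-10 + u\right) \left(1 + u\right) = \left(1 + u\right) \left(-10 + u\right)$)
$F t{\left(12 \right)} = 72 \left(-10 + 12^{2} - 108\right) = 72 \left(-10 + 144 - 108\right) = 72 \cdot 26 = 1872$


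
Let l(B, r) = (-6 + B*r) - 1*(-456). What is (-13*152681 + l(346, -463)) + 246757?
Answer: -1897844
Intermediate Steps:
l(B, r) = 450 + B*r (l(B, r) = (-6 + B*r) + 456 = 450 + B*r)
(-13*152681 + l(346, -463)) + 246757 = (-13*152681 + (450 + 346*(-463))) + 246757 = (-1984853 + (450 - 160198)) + 246757 = (-1984853 - 159748) + 246757 = -2144601 + 246757 = -1897844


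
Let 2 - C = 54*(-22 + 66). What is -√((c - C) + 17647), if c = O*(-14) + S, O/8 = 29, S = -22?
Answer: -√16751 ≈ -129.43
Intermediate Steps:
O = 232 (O = 8*29 = 232)
C = -2374 (C = 2 - 54*(-22 + 66) = 2 - 54*44 = 2 - 1*2376 = 2 - 2376 = -2374)
c = -3270 (c = 232*(-14) - 22 = -3248 - 22 = -3270)
-√((c - C) + 17647) = -√((-3270 - 1*(-2374)) + 17647) = -√((-3270 + 2374) + 17647) = -√(-896 + 17647) = -√16751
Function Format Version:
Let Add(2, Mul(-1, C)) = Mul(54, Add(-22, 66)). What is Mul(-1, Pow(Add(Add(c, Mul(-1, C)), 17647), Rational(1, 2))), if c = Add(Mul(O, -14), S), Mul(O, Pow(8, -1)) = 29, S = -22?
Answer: Mul(-1, Pow(16751, Rational(1, 2))) ≈ -129.43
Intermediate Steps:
O = 232 (O = Mul(8, 29) = 232)
C = -2374 (C = Add(2, Mul(-1, Mul(54, Add(-22, 66)))) = Add(2, Mul(-1, Mul(54, 44))) = Add(2, Mul(-1, 2376)) = Add(2, -2376) = -2374)
c = -3270 (c = Add(Mul(232, -14), -22) = Add(-3248, -22) = -3270)
Mul(-1, Pow(Add(Add(c, Mul(-1, C)), 17647), Rational(1, 2))) = Mul(-1, Pow(Add(Add(-3270, Mul(-1, -2374)), 17647), Rational(1, 2))) = Mul(-1, Pow(Add(Add(-3270, 2374), 17647), Rational(1, 2))) = Mul(-1, Pow(Add(-896, 17647), Rational(1, 2))) = Mul(-1, Pow(16751, Rational(1, 2)))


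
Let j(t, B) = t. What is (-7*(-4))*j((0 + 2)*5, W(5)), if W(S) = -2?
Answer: 280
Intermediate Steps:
(-7*(-4))*j((0 + 2)*5, W(5)) = (-7*(-4))*((0 + 2)*5) = 28*(2*5) = 28*10 = 280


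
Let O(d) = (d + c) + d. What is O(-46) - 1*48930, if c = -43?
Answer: -49065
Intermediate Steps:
O(d) = -43 + 2*d (O(d) = (d - 43) + d = (-43 + d) + d = -43 + 2*d)
O(-46) - 1*48930 = (-43 + 2*(-46)) - 1*48930 = (-43 - 92) - 48930 = -135 - 48930 = -49065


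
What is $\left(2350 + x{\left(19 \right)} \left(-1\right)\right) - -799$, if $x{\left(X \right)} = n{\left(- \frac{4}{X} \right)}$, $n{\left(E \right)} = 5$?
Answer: $3144$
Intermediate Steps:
$x{\left(X \right)} = 5$
$\left(2350 + x{\left(19 \right)} \left(-1\right)\right) - -799 = \left(2350 + 5 \left(-1\right)\right) - -799 = \left(2350 - 5\right) + 799 = 2345 + 799 = 3144$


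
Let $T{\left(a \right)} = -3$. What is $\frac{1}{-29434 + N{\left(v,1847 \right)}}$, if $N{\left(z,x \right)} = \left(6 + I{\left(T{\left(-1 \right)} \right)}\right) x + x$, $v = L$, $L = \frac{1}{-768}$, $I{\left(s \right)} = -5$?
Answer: $- \frac{1}{25740} \approx -3.885 \cdot 10^{-5}$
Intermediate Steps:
$L = - \frac{1}{768} \approx -0.0013021$
$v = - \frac{1}{768} \approx -0.0013021$
$N{\left(z,x \right)} = 2 x$ ($N{\left(z,x \right)} = \left(6 - 5\right) x + x = 1 x + x = x + x = 2 x$)
$\frac{1}{-29434 + N{\left(v,1847 \right)}} = \frac{1}{-29434 + 2 \cdot 1847} = \frac{1}{-29434 + 3694} = \frac{1}{-25740} = - \frac{1}{25740}$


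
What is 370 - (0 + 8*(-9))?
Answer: 442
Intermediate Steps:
370 - (0 + 8*(-9)) = 370 - (0 - 72) = 370 - 1*(-72) = 370 + 72 = 442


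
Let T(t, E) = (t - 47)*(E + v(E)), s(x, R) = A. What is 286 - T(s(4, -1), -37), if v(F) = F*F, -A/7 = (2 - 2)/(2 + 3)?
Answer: 62890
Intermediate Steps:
A = 0 (A = -7*(2 - 2)/(2 + 3) = -0/5 = -7*0 = 0)
s(x, R) = 0
v(F) = F²
T(t, E) = (-47 + t)*(E + E²) (T(t, E) = (t - 47)*(E + E²) = (-47 + t)*(E + E²))
286 - T(s(4, -1), -37) = 286 - (-37)*(-47 + 0 - 47*(-37) - 37*0) = 286 - (-37)*(-47 + 0 + 1739 + 0) = 286 - (-37)*1692 = 286 - 1*(-62604) = 286 + 62604 = 62890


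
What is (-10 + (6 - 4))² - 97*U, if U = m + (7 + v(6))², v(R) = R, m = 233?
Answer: -38930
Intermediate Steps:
U = 402 (U = 233 + (7 + 6)² = 233 + 13² = 233 + 169 = 402)
(-10 + (6 - 4))² - 97*U = (-10 + (6 - 4))² - 97*402 = (-10 + 2)² - 38994 = (-8)² - 38994 = 64 - 38994 = -38930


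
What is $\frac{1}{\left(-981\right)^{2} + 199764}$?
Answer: $\frac{1}{1162125} \approx 8.6049 \cdot 10^{-7}$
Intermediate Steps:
$\frac{1}{\left(-981\right)^{2} + 199764} = \frac{1}{962361 + 199764} = \frac{1}{1162125}$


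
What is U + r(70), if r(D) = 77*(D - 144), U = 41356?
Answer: 35658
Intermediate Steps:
r(D) = -11088 + 77*D (r(D) = 77*(-144 + D) = -11088 + 77*D)
U + r(70) = 41356 + (-11088 + 77*70) = 41356 + (-11088 + 5390) = 41356 - 5698 = 35658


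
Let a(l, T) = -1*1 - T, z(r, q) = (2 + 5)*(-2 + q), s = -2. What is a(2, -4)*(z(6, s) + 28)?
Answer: 0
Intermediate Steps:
z(r, q) = -14 + 7*q (z(r, q) = 7*(-2 + q) = -14 + 7*q)
a(l, T) = -1 - T
a(2, -4)*(z(6, s) + 28) = (-1 - 1*(-4))*((-14 + 7*(-2)) + 28) = (-1 + 4)*((-14 - 14) + 28) = 3*(-28 + 28) = 3*0 = 0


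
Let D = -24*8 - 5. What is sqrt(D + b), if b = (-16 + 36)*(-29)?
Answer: I*sqrt(777) ≈ 27.875*I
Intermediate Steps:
b = -580 (b = 20*(-29) = -580)
D = -197 (D = -192 - 5 = -197)
sqrt(D + b) = sqrt(-197 - 580) = sqrt(-777) = I*sqrt(777)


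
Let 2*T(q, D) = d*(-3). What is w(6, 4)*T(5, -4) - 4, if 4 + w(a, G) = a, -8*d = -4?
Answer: -11/2 ≈ -5.5000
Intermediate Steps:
d = ½ (d = -⅛*(-4) = ½ ≈ 0.50000)
w(a, G) = -4 + a
T(q, D) = -¾ (T(q, D) = ((½)*(-3))/2 = (½)*(-3/2) = -¾)
w(6, 4)*T(5, -4) - 4 = (-4 + 6)*(-¾) - 4 = 2*(-¾) - 4 = -3/2 - 4 = -11/2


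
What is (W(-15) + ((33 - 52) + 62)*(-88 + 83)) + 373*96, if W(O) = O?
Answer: 35578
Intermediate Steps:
(W(-15) + ((33 - 52) + 62)*(-88 + 83)) + 373*96 = (-15 + ((33 - 52) + 62)*(-88 + 83)) + 373*96 = (-15 + (-19 + 62)*(-5)) + 35808 = (-15 + 43*(-5)) + 35808 = (-15 - 215) + 35808 = -230 + 35808 = 35578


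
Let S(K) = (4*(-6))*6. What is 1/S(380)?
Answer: -1/144 ≈ -0.0069444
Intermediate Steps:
S(K) = -144 (S(K) = -24*6 = -144)
1/S(380) = 1/(-144) = -1/144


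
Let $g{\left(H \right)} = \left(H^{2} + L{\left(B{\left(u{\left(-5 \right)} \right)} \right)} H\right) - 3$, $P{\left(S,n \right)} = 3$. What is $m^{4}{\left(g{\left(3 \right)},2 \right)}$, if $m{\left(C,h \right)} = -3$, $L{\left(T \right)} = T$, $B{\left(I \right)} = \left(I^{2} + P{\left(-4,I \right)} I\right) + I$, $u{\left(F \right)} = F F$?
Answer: $81$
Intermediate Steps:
$u{\left(F \right)} = F^{2}$
$B{\left(I \right)} = I^{2} + 4 I$ ($B{\left(I \right)} = \left(I^{2} + 3 I\right) + I = I^{2} + 4 I$)
$g{\left(H \right)} = -3 + H^{2} + 725 H$ ($g{\left(H \right)} = \left(H^{2} + \left(-5\right)^{2} \left(4 + \left(-5\right)^{2}\right) H\right) - 3 = \left(H^{2} + 25 \left(4 + 25\right) H\right) - 3 = \left(H^{2} + 25 \cdot 29 H\right) - 3 = \left(H^{2} + 725 H\right) - 3 = -3 + H^{2} + 725 H$)
$m^{4}{\left(g{\left(3 \right)},2 \right)} = \left(-3\right)^{4} = 81$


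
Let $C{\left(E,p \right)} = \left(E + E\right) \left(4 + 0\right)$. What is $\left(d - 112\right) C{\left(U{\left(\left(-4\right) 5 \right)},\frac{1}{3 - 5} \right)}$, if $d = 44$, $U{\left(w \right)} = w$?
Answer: $10880$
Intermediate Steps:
$C{\left(E,p \right)} = 8 E$ ($C{\left(E,p \right)} = 2 E 4 = 8 E$)
$\left(d - 112\right) C{\left(U{\left(\left(-4\right) 5 \right)},\frac{1}{3 - 5} \right)} = \left(44 - 112\right) 8 \left(\left(-4\right) 5\right) = \left(44 - 112\right) 8 \left(-20\right) = \left(-68\right) \left(-160\right) = 10880$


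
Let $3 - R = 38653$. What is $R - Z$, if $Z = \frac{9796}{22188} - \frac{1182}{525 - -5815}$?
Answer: $- \frac{679625698553}{17583990} \approx -38650.0$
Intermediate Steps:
$R = -38650$ ($R = 3 - 38653 = -38650$)
$Z = \frac{4485053}{17583990}$ ($Z = 9796 \cdot \frac{1}{22188} - \frac{1182}{525 + 5815} = \frac{2449}{5547} - \frac{1182}{6340} = \frac{2449}{5547} - \frac{591}{3170} = \frac{4485053}{17583990} \approx 0.25506$)
$R - Z = -38650 - \frac{4485053}{17583990} = - \frac{679625698553}{17583990}$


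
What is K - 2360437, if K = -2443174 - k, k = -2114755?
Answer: -2688856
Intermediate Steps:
K = -328419 (K = -2443174 - 1*(-2114755) = -2443174 + 2114755 = -328419)
K - 2360437 = -328419 - 2360437 = -2688856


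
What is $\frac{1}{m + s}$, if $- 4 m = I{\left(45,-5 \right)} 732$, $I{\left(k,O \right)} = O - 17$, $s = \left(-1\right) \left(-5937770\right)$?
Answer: $\frac{1}{5941796} \approx 1.683 \cdot 10^{-7}$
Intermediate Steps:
$s = 5937770$
$I{\left(k,O \right)} = -17 + O$
$m = 4026$ ($m = - \frac{\left(-17 - 5\right) 732}{4} = - \frac{\left(-22\right) 732}{4} = \left(- \frac{1}{4}\right) \left(-16104\right) = 4026$)
$\frac{1}{m + s} = \frac{1}{4026 + 5937770} = \frac{1}{5941796}$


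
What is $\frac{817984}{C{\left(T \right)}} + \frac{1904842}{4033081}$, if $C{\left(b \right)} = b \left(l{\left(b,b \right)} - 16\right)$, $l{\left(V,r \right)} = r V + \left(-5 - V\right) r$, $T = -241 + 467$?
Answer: $- \frac{701412317518}{261137961669} \approx -2.686$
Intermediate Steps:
$T = 226$
$l{\left(V,r \right)} = V r + r \left(-5 - V\right)$
$C{\left(b \right)} = b \left(-16 - 5 b\right)$ ($C{\left(b \right)} = b \left(- 5 b - 16\right) = b \left(-16 - 5 b\right)$)
$\frac{817984}{C{\left(T \right)}} + \frac{1904842}{4033081} = \frac{817984}{\left(-1\right) 226 \left(16 + 5 \cdot 226\right)} + \frac{1904842}{4033081} = \frac{817984}{\left(-1\right) 226 \left(16 + 1130\right)} + 1904842 \cdot \frac{1}{4033081} = \frac{817984}{\left(-1\right) 226 \cdot 1146} + \frac{1904842}{4033081} = \frac{817984}{-258996} + \frac{1904842}{4033081} = 817984 \left(- \frac{1}{258996}\right) + \frac{1904842}{4033081} = - \frac{204496}{64749} + \frac{1904842}{4033081} = - \frac{701412317518}{261137961669}$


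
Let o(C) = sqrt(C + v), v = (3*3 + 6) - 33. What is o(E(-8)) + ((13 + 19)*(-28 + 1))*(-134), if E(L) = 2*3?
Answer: 115776 + 2*I*sqrt(3) ≈ 1.1578e+5 + 3.4641*I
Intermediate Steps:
v = -18 (v = (9 + 6) - 33 = 15 - 33 = -18)
E(L) = 6
o(C) = sqrt(-18 + C) (o(C) = sqrt(C - 18) = sqrt(-18 + C))
o(E(-8)) + ((13 + 19)*(-28 + 1))*(-134) = sqrt(-18 + 6) + ((13 + 19)*(-28 + 1))*(-134) = sqrt(-12) + (32*(-27))*(-134) = 2*I*sqrt(3) - 864*(-134) = 2*I*sqrt(3) + 115776 = 115776 + 2*I*sqrt(3)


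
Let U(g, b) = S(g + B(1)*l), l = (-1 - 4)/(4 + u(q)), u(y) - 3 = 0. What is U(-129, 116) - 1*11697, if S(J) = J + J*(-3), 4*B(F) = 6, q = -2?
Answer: -80058/7 ≈ -11437.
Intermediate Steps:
B(F) = 3/2 (B(F) = (¼)*6 = 3/2)
u(y) = 3 (u(y) = 3 + 0 = 3)
l = -5/7 (l = (-1 - 4)/(4 + 3) = -5/7 ≈ -0.71429)
S(J) = -2*J (S(J) = J - 3*J = -2*J)
U(g, b) = 15/7 - 2*g (U(g, b) = -2*(g + (3/2)*(-5/7)) = -2*(g - 15/14) = -2*(-15/14 + g) = 15/7 - 2*g)
U(-129, 116) - 1*11697 = (15/7 - 2*(-129)) - 1*11697 = (15/7 + 258) - 11697 = 1821/7 - 11697 = -80058/7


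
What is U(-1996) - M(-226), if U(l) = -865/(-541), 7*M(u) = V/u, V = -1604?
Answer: 250333/427931 ≈ 0.58498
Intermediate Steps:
M(u) = -1604/(7*u) (M(u) = (-1604/u)/7 = -1604/(7*u))
U(l) = 865/541 (U(l) = -865*(-1/541) = 865/541)
U(-1996) - M(-226) = 865/541 - (-1604)/(7*(-226)) = 865/541 - (-1604)*(-1)/(7*226) = 865/541 - 1*802/791 = 865/541 - 802/791 = 250333/427931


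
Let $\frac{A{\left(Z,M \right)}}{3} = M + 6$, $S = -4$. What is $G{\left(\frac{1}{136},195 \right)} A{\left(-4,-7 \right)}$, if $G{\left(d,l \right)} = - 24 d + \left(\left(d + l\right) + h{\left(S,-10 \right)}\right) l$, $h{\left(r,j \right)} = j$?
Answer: $- \frac{14719113}{136} \approx -1.0823 \cdot 10^{5}$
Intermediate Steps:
$G{\left(d,l \right)} = - 24 d + l \left(-10 + d + l\right)$ ($G{\left(d,l \right)} = - 24 d + \left(\left(d + l\right) - 10\right) l = - 24 d + \left(-10 + d + l\right) l = - 24 d + l \left(-10 + d + l\right)$)
$A{\left(Z,M \right)} = 18 + 3 M$ ($A{\left(Z,M \right)} = 3 \left(M + 6\right) = 3 \left(6 + M\right) = 18 + 3 M$)
$G{\left(\frac{1}{136},195 \right)} A{\left(-4,-7 \right)} = \left(195^{2} - \frac{24}{136} - 1950 + \frac{1}{136} \cdot 195\right) \left(18 + 3 \left(-7\right)\right) = \left(38025 - \frac{3}{17} - 1950 + \frac{1}{136} \cdot 195\right) \left(18 - 21\right) = \left(38025 - \frac{3}{17} - 1950 + \frac{195}{136}\right) \left(-3\right) = \frac{4906371}{136} \left(-3\right) = - \frac{14719113}{136}$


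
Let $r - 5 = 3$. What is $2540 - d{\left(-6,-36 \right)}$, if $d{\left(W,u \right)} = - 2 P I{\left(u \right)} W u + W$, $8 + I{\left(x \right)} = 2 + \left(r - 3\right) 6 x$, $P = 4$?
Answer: $-1874062$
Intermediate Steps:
$r = 8$ ($r = 5 + 3 = 8$)
$I{\left(x \right)} = -6 + 30 x$ ($I{\left(x \right)} = -8 + \left(2 + \left(8 - 3\right) 6 x\right) = -8 + \left(2 + 5 \cdot 6 x\right) = -8 + \left(2 + 30 x\right) = -6 + 30 x$)
$d{\left(W,u \right)} = W + W u \left(48 - 240 u\right)$ ($d{\left(W,u \right)} = \left(-2\right) 4 \left(-6 + 30 u\right) W u + W = - 8 \left(-6 + 30 u\right) W u + W = \left(48 - 240 u\right) W u + W = W \left(48 - 240 u\right) u + W = W u \left(48 - 240 u\right) + W = W + W u \left(48 - 240 u\right)$)
$2540 - d{\left(-6,-36 \right)} = 2540 - - 6 \left(1 - 240 \left(-36\right)^{2} + 48 \left(-36\right)\right) = 2540 - - 6 \left(1 - 311040 - 1728\right) = 2540 - \left(-6\right) \left(-312767\right) = 2540 - 1876602 = -1874062$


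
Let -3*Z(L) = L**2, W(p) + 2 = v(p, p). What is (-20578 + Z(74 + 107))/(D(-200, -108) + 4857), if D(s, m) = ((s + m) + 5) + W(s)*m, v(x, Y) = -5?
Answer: -18899/3186 ≈ -5.9319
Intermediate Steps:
W(p) = -7 (W(p) = -2 - 5 = -7)
D(s, m) = 5 + s - 6*m (D(s, m) = ((s + m) + 5) - 7*m = ((m + s) + 5) - 7*m = (5 + m + s) - 7*m = 5 + s - 6*m)
Z(L) = -L**2/3
(-20578 + Z(74 + 107))/(D(-200, -108) + 4857) = (-20578 - (74 + 107)**2/3)/((5 - 200 - 6*(-108)) + 4857) = (-20578 - 1/3*181**2)/((5 - 200 + 648) + 4857) = (-20578 - 1/3*32761)/(453 + 4857) = (-20578 - 32761/3)/5310 = -94495/3*1/5310 = -18899/3186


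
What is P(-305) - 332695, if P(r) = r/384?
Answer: -127755185/384 ≈ -3.3270e+5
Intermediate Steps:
P(r) = r/384 (P(r) = r*(1/384) = r/384)
P(-305) - 332695 = (1/384)*(-305) - 332695 = -305/384 - 332695 = -127755185/384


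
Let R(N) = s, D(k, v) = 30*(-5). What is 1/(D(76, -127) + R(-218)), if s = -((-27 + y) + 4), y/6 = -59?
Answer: 1/227 ≈ 0.0044053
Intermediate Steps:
y = -354 (y = 6*(-59) = -354)
D(k, v) = -150
s = 377 (s = -((-27 - 354) + 4) = -(-381 + 4) = -1*(-377) = 377)
R(N) = 377
1/(D(76, -127) + R(-218)) = 1/(-150 + 377) = 1/227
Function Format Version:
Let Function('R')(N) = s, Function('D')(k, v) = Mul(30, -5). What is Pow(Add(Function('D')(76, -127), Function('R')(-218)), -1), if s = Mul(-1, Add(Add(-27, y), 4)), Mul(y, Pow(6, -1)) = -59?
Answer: Rational(1, 227) ≈ 0.0044053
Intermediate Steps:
y = -354 (y = Mul(6, -59) = -354)
Function('D')(k, v) = -150
s = 377 (s = Mul(-1, Add(Add(-27, -354), 4)) = Mul(-1, Add(-381, 4)) = Mul(-1, -377) = 377)
Function('R')(N) = 377
Pow(Add(Function('D')(76, -127), Function('R')(-218)), -1) = Pow(Add(-150, 377), -1) = Pow(227, -1) = Rational(1, 227)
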